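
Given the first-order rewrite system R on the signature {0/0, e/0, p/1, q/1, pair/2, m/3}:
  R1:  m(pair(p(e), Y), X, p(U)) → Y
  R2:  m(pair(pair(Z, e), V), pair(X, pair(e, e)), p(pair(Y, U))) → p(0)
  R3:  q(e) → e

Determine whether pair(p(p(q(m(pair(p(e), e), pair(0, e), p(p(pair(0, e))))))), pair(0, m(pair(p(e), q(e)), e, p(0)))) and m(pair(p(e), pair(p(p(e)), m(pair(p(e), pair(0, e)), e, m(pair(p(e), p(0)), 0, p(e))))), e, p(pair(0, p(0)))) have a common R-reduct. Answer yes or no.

Reduce t₁ = pair(p(p(q(m(pair(p(e), e), pair(0, e), p(p(pair(0, e))))))), pair(0, m(pair(p(e), q(e)), e, p(0)))):
1. pair(p(p(q(m(pair(p(e), e), pair(0, e), p(p(pair(0, e))))))), pair(0, m(pair(p(e), q(e)), e, p(0))))  →  pair(p(p(q(e))), pair(0, m(pair(p(e), q(e)), e, p(0))))   [R1 at 1.1.1.1]
2. pair(p(p(q(e))), pair(0, m(pair(p(e), q(e)), e, p(0))))  →  pair(p(p(e)), pair(0, m(pair(p(e), q(e)), e, p(0))))   [R3 at 1.1.1]
3. pair(p(p(e)), pair(0, m(pair(p(e), q(e)), e, p(0))))  →  pair(p(p(e)), pair(0, q(e)))   [R1 at 2.2]
4. pair(p(p(e)), pair(0, q(e)))  →  pair(p(p(e)), pair(0, e))   [R3 at 2.2]

Reduce t₂ = m(pair(p(e), pair(p(p(e)), m(pair(p(e), pair(0, e)), e, m(pair(p(e), p(0)), 0, p(e))))), e, p(pair(0, p(0)))):
1. m(pair(p(e), pair(p(p(e)), m(pair(p(e), pair(0, e)), e, m(pair(p(e), p(0)), 0, p(e))))), e, p(pair(0, p(0))))  →  pair(p(p(e)), m(pair(p(e), pair(0, e)), e, m(pair(p(e), p(0)), 0, p(e))))   [R1 at ε]
2. pair(p(p(e)), m(pair(p(e), pair(0, e)), e, m(pair(p(e), p(0)), 0, p(e))))  →  pair(p(p(e)), m(pair(p(e), pair(0, e)), e, p(0)))   [R1 at 2.3]
3. pair(p(p(e)), m(pair(p(e), pair(0, e)), e, p(0)))  →  pair(p(p(e)), pair(0, e))   [R1 at 2]

yes — NF(t₁) = pair(p(p(e)), pair(0, e)), NF(t₂) = pair(p(p(e)), pair(0, e))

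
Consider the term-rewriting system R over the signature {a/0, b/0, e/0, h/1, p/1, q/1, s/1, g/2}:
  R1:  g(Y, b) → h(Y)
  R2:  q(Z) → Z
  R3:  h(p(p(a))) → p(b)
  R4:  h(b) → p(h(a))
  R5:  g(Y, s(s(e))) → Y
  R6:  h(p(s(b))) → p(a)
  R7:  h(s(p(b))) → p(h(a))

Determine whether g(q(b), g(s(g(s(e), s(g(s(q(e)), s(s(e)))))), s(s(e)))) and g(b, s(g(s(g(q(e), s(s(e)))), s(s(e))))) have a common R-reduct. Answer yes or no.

Reduce t₁ = g(q(b), g(s(g(s(e), s(g(s(q(e)), s(s(e)))))), s(s(e)))):
1. g(q(b), g(s(g(s(e), s(g(s(q(e)), s(s(e)))))), s(s(e))))  →  g(b, g(s(g(s(e), s(g(s(q(e)), s(s(e)))))), s(s(e))))   [R2 at 1]
2. g(b, g(s(g(s(e), s(g(s(q(e)), s(s(e)))))), s(s(e))))  →  g(b, s(g(s(e), s(g(s(q(e)), s(s(e)))))))   [R5 at 2]
3. g(b, s(g(s(e), s(g(s(q(e)), s(s(e)))))))  →  g(b, s(g(s(e), s(s(q(e))))))   [R5 at 2.1.2.1]
4. g(b, s(g(s(e), s(s(q(e))))))  →  g(b, s(g(s(e), s(s(e)))))   [R2 at 2.1.2.1.1]
5. g(b, s(g(s(e), s(s(e)))))  →  g(b, s(s(e)))   [R5 at 2.1]
6. g(b, s(s(e)))  →  b   [R5 at ε]

Reduce t₂ = g(b, s(g(s(g(q(e), s(s(e)))), s(s(e))))):
1. g(b, s(g(s(g(q(e), s(s(e)))), s(s(e)))))  →  g(b, s(s(g(q(e), s(s(e))))))   [R5 at 2.1]
2. g(b, s(s(g(q(e), s(s(e))))))  →  g(b, s(s(q(e))))   [R5 at 2.1.1]
3. g(b, s(s(q(e))))  →  g(b, s(s(e)))   [R2 at 2.1.1]
4. g(b, s(s(e)))  →  b   [R5 at ε]

yes — NF(t₁) = b, NF(t₂) = b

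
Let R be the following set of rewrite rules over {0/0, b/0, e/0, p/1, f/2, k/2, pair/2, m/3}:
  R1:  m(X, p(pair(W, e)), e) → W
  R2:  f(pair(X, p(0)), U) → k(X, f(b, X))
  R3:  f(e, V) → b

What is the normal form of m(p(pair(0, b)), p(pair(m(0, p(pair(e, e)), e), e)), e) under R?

e

1. m(p(pair(0, b)), p(pair(m(0, p(pair(e, e)), e), e)), e)  →  m(0, p(pair(e, e)), e)   [R1 at ε]
2. m(0, p(pair(e, e)), e)  →  e   [R1 at ε]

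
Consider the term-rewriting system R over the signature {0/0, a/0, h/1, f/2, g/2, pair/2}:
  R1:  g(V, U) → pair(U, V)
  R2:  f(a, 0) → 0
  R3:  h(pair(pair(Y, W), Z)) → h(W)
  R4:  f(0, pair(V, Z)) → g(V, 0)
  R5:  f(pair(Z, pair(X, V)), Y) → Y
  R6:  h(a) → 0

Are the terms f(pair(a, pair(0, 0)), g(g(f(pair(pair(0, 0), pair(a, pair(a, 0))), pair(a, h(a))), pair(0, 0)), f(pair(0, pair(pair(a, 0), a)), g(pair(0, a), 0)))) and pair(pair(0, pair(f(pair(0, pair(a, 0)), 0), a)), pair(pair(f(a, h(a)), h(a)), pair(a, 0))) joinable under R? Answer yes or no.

yes — NF(t₁) = pair(pair(0, pair(0, a)), pair(pair(0, 0), pair(a, 0))), NF(t₂) = pair(pair(0, pair(0, a)), pair(pair(0, 0), pair(a, 0)))

Reduce t₁ = f(pair(a, pair(0, 0)), g(g(f(pair(pair(0, 0), pair(a, pair(a, 0))), pair(a, h(a))), pair(0, 0)), f(pair(0, pair(pair(a, 0), a)), g(pair(0, a), 0)))):
1. f(pair(a, pair(0, 0)), g(g(f(pair(pair(0, 0), pair(a, pair(a, 0))), pair(a, h(a))), pair(0, 0)), f(pair(0, pair(pair(a, 0), a)), g(pair(0, a), 0))))  →  g(g(f(pair(pair(0, 0), pair(a, pair(a, 0))), pair(a, h(a))), pair(0, 0)), f(pair(0, pair(pair(a, 0), a)), g(pair(0, a), 0)))   [R5 at ε]
2. g(g(f(pair(pair(0, 0), pair(a, pair(a, 0))), pair(a, h(a))), pair(0, 0)), f(pair(0, pair(pair(a, 0), a)), g(pair(0, a), 0)))  →  pair(f(pair(0, pair(pair(a, 0), a)), g(pair(0, a), 0)), g(f(pair(pair(0, 0), pair(a, pair(a, 0))), pair(a, h(a))), pair(0, 0)))   [R1 at ε]
3. pair(f(pair(0, pair(pair(a, 0), a)), g(pair(0, a), 0)), g(f(pair(pair(0, 0), pair(a, pair(a, 0))), pair(a, h(a))), pair(0, 0)))  →  pair(g(pair(0, a), 0), g(f(pair(pair(0, 0), pair(a, pair(a, 0))), pair(a, h(a))), pair(0, 0)))   [R5 at 1]
4. pair(g(pair(0, a), 0), g(f(pair(pair(0, 0), pair(a, pair(a, 0))), pair(a, h(a))), pair(0, 0)))  →  pair(pair(0, pair(0, a)), g(f(pair(pair(0, 0), pair(a, pair(a, 0))), pair(a, h(a))), pair(0, 0)))   [R1 at 1]
5. pair(pair(0, pair(0, a)), g(f(pair(pair(0, 0), pair(a, pair(a, 0))), pair(a, h(a))), pair(0, 0)))  →  pair(pair(0, pair(0, a)), pair(pair(0, 0), f(pair(pair(0, 0), pair(a, pair(a, 0))), pair(a, h(a)))))   [R1 at 2]
6. pair(pair(0, pair(0, a)), pair(pair(0, 0), f(pair(pair(0, 0), pair(a, pair(a, 0))), pair(a, h(a)))))  →  pair(pair(0, pair(0, a)), pair(pair(0, 0), pair(a, h(a))))   [R5 at 2.2]
7. pair(pair(0, pair(0, a)), pair(pair(0, 0), pair(a, h(a))))  →  pair(pair(0, pair(0, a)), pair(pair(0, 0), pair(a, 0)))   [R6 at 2.2.2]

Reduce t₂ = pair(pair(0, pair(f(pair(0, pair(a, 0)), 0), a)), pair(pair(f(a, h(a)), h(a)), pair(a, 0))):
1. pair(pair(0, pair(f(pair(0, pair(a, 0)), 0), a)), pair(pair(f(a, h(a)), h(a)), pair(a, 0)))  →  pair(pair(0, pair(0, a)), pair(pair(f(a, h(a)), h(a)), pair(a, 0)))   [R5 at 1.2.1]
2. pair(pair(0, pair(0, a)), pair(pair(f(a, h(a)), h(a)), pair(a, 0)))  →  pair(pair(0, pair(0, a)), pair(pair(f(a, 0), h(a)), pair(a, 0)))   [R6 at 2.1.1.2]
3. pair(pair(0, pair(0, a)), pair(pair(f(a, 0), h(a)), pair(a, 0)))  →  pair(pair(0, pair(0, a)), pair(pair(0, h(a)), pair(a, 0)))   [R2 at 2.1.1]
4. pair(pair(0, pair(0, a)), pair(pair(0, h(a)), pair(a, 0)))  →  pair(pair(0, pair(0, a)), pair(pair(0, 0), pair(a, 0)))   [R6 at 2.1.2]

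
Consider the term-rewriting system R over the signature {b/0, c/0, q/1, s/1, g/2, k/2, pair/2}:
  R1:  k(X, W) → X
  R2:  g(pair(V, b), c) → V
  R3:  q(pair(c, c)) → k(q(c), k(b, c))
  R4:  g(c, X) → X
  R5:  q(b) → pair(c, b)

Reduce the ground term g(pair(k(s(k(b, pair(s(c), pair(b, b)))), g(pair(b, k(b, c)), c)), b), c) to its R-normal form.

s(b)

1. g(pair(k(s(k(b, pair(s(c), pair(b, b)))), g(pair(b, k(b, c)), c)), b), c)  →  k(s(k(b, pair(s(c), pair(b, b)))), g(pair(b, k(b, c)), c))   [R2 at ε]
2. k(s(k(b, pair(s(c), pair(b, b)))), g(pair(b, k(b, c)), c))  →  s(k(b, pair(s(c), pair(b, b))))   [R1 at ε]
3. s(k(b, pair(s(c), pair(b, b))))  →  s(b)   [R1 at 1]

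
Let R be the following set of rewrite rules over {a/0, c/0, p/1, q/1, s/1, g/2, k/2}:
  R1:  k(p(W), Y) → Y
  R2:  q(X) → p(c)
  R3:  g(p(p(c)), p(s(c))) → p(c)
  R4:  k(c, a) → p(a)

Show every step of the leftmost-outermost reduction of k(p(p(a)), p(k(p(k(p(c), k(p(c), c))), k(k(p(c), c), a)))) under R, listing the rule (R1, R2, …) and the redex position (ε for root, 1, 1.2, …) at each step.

1. k(p(p(a)), p(k(p(k(p(c), k(p(c), c))), k(k(p(c), c), a))))  →  p(k(p(k(p(c), k(p(c), c))), k(k(p(c), c), a)))   [R1 at ε]
2. p(k(p(k(p(c), k(p(c), c))), k(k(p(c), c), a)))  →  p(k(k(p(c), c), a))   [R1 at 1]
3. p(k(k(p(c), c), a))  →  p(k(c, a))   [R1 at 1.1]
4. p(k(c, a))  →  p(p(a))   [R4 at 1]

p(p(a))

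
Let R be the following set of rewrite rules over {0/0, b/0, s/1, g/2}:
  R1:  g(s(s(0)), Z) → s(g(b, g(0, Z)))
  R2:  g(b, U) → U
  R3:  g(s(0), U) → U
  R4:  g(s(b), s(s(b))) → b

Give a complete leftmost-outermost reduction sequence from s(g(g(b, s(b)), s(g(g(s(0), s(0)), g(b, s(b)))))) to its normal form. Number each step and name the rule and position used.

s(b)

1. s(g(g(b, s(b)), s(g(g(s(0), s(0)), g(b, s(b))))))  →  s(g(s(b), s(g(g(s(0), s(0)), g(b, s(b))))))   [R2 at 1.1]
2. s(g(s(b), s(g(g(s(0), s(0)), g(b, s(b))))))  →  s(g(s(b), s(g(s(0), g(b, s(b))))))   [R3 at 1.2.1.1]
3. s(g(s(b), s(g(s(0), g(b, s(b))))))  →  s(g(s(b), s(g(b, s(b)))))   [R3 at 1.2.1]
4. s(g(s(b), s(g(b, s(b)))))  →  s(g(s(b), s(s(b))))   [R2 at 1.2.1]
5. s(g(s(b), s(s(b))))  →  s(b)   [R4 at 1]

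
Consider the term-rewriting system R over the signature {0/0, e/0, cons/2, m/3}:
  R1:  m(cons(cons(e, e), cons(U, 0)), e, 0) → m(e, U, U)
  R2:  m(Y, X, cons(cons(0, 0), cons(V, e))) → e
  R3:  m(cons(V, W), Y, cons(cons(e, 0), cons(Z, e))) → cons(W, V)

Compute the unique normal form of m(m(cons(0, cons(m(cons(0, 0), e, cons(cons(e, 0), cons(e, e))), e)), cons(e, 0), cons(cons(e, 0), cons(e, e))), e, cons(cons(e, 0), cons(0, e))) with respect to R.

cons(0, cons(cons(0, 0), e))

1. m(m(cons(0, cons(m(cons(0, 0), e, cons(cons(e, 0), cons(e, e))), e)), cons(e, 0), cons(cons(e, 0), cons(e, e))), e, cons(cons(e, 0), cons(0, e)))  →  m(cons(cons(m(cons(0, 0), e, cons(cons(e, 0), cons(e, e))), e), 0), e, cons(cons(e, 0), cons(0, e)))   [R3 at 1]
2. m(cons(cons(m(cons(0, 0), e, cons(cons(e, 0), cons(e, e))), e), 0), e, cons(cons(e, 0), cons(0, e)))  →  cons(0, cons(m(cons(0, 0), e, cons(cons(e, 0), cons(e, e))), e))   [R3 at ε]
3. cons(0, cons(m(cons(0, 0), e, cons(cons(e, 0), cons(e, e))), e))  →  cons(0, cons(cons(0, 0), e))   [R3 at 2.1]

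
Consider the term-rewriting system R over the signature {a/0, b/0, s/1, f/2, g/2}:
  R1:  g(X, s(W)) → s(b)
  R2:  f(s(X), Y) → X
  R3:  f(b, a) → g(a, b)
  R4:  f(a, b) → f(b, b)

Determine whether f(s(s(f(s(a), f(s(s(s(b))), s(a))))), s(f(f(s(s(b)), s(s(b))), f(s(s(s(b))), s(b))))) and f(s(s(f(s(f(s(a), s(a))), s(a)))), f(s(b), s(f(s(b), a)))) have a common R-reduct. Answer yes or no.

yes — NF(t₁) = s(a), NF(t₂) = s(a)

Reduce t₁ = f(s(s(f(s(a), f(s(s(s(b))), s(a))))), s(f(f(s(s(b)), s(s(b))), f(s(s(s(b))), s(b))))):
1. f(s(s(f(s(a), f(s(s(s(b))), s(a))))), s(f(f(s(s(b)), s(s(b))), f(s(s(s(b))), s(b)))))  →  s(f(s(a), f(s(s(s(b))), s(a))))   [R2 at ε]
2. s(f(s(a), f(s(s(s(b))), s(a))))  →  s(a)   [R2 at 1]

Reduce t₂ = f(s(s(f(s(f(s(a), s(a))), s(a)))), f(s(b), s(f(s(b), a)))):
1. f(s(s(f(s(f(s(a), s(a))), s(a)))), f(s(b), s(f(s(b), a))))  →  s(f(s(f(s(a), s(a))), s(a)))   [R2 at ε]
2. s(f(s(f(s(a), s(a))), s(a)))  →  s(f(s(a), s(a)))   [R2 at 1]
3. s(f(s(a), s(a)))  →  s(a)   [R2 at 1]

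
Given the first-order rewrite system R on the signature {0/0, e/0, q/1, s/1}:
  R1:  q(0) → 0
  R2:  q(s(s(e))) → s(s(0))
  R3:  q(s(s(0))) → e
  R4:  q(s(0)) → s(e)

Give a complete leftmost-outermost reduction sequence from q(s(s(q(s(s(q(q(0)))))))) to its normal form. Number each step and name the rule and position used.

s(s(0))

1. q(s(s(q(s(s(q(q(0))))))))  →  q(s(s(q(s(s(q(0)))))))   [R1 at 1.1.1.1.1.1.1]
2. q(s(s(q(s(s(q(0)))))))  →  q(s(s(q(s(s(0))))))   [R1 at 1.1.1.1.1.1]
3. q(s(s(q(s(s(0))))))  →  q(s(s(e)))   [R3 at 1.1.1]
4. q(s(s(e)))  →  s(s(0))   [R2 at ε]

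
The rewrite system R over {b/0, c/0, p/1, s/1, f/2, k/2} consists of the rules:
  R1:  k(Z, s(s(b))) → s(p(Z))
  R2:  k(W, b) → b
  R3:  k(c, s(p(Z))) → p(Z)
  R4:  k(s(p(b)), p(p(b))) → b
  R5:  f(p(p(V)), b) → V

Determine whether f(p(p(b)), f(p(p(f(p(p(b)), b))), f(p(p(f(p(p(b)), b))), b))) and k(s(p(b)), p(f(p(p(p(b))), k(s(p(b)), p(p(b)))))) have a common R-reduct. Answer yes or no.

Reduce t₁ = f(p(p(b)), f(p(p(f(p(p(b)), b))), f(p(p(f(p(p(b)), b))), b))):
1. f(p(p(b)), f(p(p(f(p(p(b)), b))), f(p(p(f(p(p(b)), b))), b)))  →  f(p(p(b)), f(p(p(b)), f(p(p(f(p(p(b)), b))), b)))   [R5 at 2.1.1.1]
2. f(p(p(b)), f(p(p(b)), f(p(p(f(p(p(b)), b))), b)))  →  f(p(p(b)), f(p(p(b)), f(p(p(b)), b)))   [R5 at 2.2]
3. f(p(p(b)), f(p(p(b)), f(p(p(b)), b)))  →  f(p(p(b)), f(p(p(b)), b))   [R5 at 2.2]
4. f(p(p(b)), f(p(p(b)), b))  →  f(p(p(b)), b)   [R5 at 2]
5. f(p(p(b)), b)  →  b   [R5 at ε]

Reduce t₂ = k(s(p(b)), p(f(p(p(p(b))), k(s(p(b)), p(p(b)))))):
1. k(s(p(b)), p(f(p(p(p(b))), k(s(p(b)), p(p(b))))))  →  k(s(p(b)), p(f(p(p(p(b))), b)))   [R4 at 2.1.2]
2. k(s(p(b)), p(f(p(p(p(b))), b)))  →  k(s(p(b)), p(p(b)))   [R5 at 2.1]
3. k(s(p(b)), p(p(b)))  →  b   [R4 at ε]

yes — NF(t₁) = b, NF(t₂) = b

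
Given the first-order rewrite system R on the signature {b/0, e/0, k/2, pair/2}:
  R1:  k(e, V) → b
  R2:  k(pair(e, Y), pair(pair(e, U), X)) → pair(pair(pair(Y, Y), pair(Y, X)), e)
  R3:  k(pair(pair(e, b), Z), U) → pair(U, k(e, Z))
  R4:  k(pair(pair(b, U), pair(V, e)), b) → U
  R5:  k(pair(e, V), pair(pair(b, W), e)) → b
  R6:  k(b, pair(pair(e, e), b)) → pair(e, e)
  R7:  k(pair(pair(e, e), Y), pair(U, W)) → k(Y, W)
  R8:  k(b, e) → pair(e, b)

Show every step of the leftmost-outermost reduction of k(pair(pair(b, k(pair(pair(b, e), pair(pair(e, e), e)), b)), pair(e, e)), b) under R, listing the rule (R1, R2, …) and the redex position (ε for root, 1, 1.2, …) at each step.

e

1. k(pair(pair(b, k(pair(pair(b, e), pair(pair(e, e), e)), b)), pair(e, e)), b)  →  k(pair(pair(b, e), pair(pair(e, e), e)), b)   [R4 at ε]
2. k(pair(pair(b, e), pair(pair(e, e), e)), b)  →  e   [R4 at ε]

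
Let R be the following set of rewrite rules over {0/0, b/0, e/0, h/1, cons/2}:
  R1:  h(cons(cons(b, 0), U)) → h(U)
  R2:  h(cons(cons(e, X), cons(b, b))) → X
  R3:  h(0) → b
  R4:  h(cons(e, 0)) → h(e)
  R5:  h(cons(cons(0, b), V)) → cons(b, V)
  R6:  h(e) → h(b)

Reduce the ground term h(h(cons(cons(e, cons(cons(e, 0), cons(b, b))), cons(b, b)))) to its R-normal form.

0

1. h(h(cons(cons(e, cons(cons(e, 0), cons(b, b))), cons(b, b))))  →  h(cons(cons(e, 0), cons(b, b)))   [R2 at 1]
2. h(cons(cons(e, 0), cons(b, b)))  →  0   [R2 at ε]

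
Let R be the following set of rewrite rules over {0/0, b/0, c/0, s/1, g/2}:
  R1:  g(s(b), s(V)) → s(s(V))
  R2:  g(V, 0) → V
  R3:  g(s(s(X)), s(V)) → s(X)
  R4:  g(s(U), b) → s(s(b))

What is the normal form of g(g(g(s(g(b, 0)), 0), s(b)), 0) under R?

s(s(b))

1. g(g(g(s(g(b, 0)), 0), s(b)), 0)  →  g(g(s(g(b, 0)), 0), s(b))   [R2 at ε]
2. g(g(s(g(b, 0)), 0), s(b))  →  g(s(g(b, 0)), s(b))   [R2 at 1]
3. g(s(g(b, 0)), s(b))  →  g(s(b), s(b))   [R2 at 1.1]
4. g(s(b), s(b))  →  s(s(b))   [R1 at ε]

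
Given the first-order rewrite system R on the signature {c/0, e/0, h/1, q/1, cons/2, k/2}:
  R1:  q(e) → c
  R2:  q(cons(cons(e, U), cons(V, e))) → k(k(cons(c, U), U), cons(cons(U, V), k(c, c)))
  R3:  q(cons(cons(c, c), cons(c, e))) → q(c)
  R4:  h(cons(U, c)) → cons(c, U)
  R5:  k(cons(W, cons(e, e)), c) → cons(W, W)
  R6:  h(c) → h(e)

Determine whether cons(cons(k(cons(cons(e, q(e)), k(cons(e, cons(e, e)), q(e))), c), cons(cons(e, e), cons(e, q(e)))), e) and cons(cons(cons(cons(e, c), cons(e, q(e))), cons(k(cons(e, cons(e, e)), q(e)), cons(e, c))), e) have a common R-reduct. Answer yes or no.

Reduce t₁ = cons(cons(k(cons(cons(e, q(e)), k(cons(e, cons(e, e)), q(e))), c), cons(cons(e, e), cons(e, q(e)))), e):
1. cons(cons(k(cons(cons(e, q(e)), k(cons(e, cons(e, e)), q(e))), c), cons(cons(e, e), cons(e, q(e)))), e)  →  cons(cons(k(cons(cons(e, c), k(cons(e, cons(e, e)), q(e))), c), cons(cons(e, e), cons(e, q(e)))), e)   [R1 at 1.1.1.1.2]
2. cons(cons(k(cons(cons(e, c), k(cons(e, cons(e, e)), q(e))), c), cons(cons(e, e), cons(e, q(e)))), e)  →  cons(cons(k(cons(cons(e, c), k(cons(e, cons(e, e)), c)), c), cons(cons(e, e), cons(e, q(e)))), e)   [R1 at 1.1.1.2.2]
3. cons(cons(k(cons(cons(e, c), k(cons(e, cons(e, e)), c)), c), cons(cons(e, e), cons(e, q(e)))), e)  →  cons(cons(k(cons(cons(e, c), cons(e, e)), c), cons(cons(e, e), cons(e, q(e)))), e)   [R5 at 1.1.1.2]
4. cons(cons(k(cons(cons(e, c), cons(e, e)), c), cons(cons(e, e), cons(e, q(e)))), e)  →  cons(cons(cons(cons(e, c), cons(e, c)), cons(cons(e, e), cons(e, q(e)))), e)   [R5 at 1.1]
5. cons(cons(cons(cons(e, c), cons(e, c)), cons(cons(e, e), cons(e, q(e)))), e)  →  cons(cons(cons(cons(e, c), cons(e, c)), cons(cons(e, e), cons(e, c))), e)   [R1 at 1.2.2.2]

Reduce t₂ = cons(cons(cons(cons(e, c), cons(e, q(e))), cons(k(cons(e, cons(e, e)), q(e)), cons(e, c))), e):
1. cons(cons(cons(cons(e, c), cons(e, q(e))), cons(k(cons(e, cons(e, e)), q(e)), cons(e, c))), e)  →  cons(cons(cons(cons(e, c), cons(e, c)), cons(k(cons(e, cons(e, e)), q(e)), cons(e, c))), e)   [R1 at 1.1.2.2]
2. cons(cons(cons(cons(e, c), cons(e, c)), cons(k(cons(e, cons(e, e)), q(e)), cons(e, c))), e)  →  cons(cons(cons(cons(e, c), cons(e, c)), cons(k(cons(e, cons(e, e)), c), cons(e, c))), e)   [R1 at 1.2.1.2]
3. cons(cons(cons(cons(e, c), cons(e, c)), cons(k(cons(e, cons(e, e)), c), cons(e, c))), e)  →  cons(cons(cons(cons(e, c), cons(e, c)), cons(cons(e, e), cons(e, c))), e)   [R5 at 1.2.1]

yes — NF(t₁) = cons(cons(cons(cons(e, c), cons(e, c)), cons(cons(e, e), cons(e, c))), e), NF(t₂) = cons(cons(cons(cons(e, c), cons(e, c)), cons(cons(e, e), cons(e, c))), e)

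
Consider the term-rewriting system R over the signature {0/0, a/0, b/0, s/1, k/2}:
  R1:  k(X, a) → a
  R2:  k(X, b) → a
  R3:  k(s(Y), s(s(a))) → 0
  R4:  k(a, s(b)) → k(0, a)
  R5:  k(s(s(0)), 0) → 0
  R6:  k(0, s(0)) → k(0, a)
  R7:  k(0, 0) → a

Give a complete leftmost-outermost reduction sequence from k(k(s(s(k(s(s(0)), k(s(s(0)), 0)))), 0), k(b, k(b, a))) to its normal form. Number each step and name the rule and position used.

a

1. k(k(s(s(k(s(s(0)), k(s(s(0)), 0)))), 0), k(b, k(b, a)))  →  k(k(s(s(k(s(s(0)), 0))), 0), k(b, k(b, a)))   [R5 at 1.1.1.1.2]
2. k(k(s(s(k(s(s(0)), 0))), 0), k(b, k(b, a)))  →  k(k(s(s(0)), 0), k(b, k(b, a)))   [R5 at 1.1.1.1]
3. k(k(s(s(0)), 0), k(b, k(b, a)))  →  k(0, k(b, k(b, a)))   [R5 at 1]
4. k(0, k(b, k(b, a)))  →  k(0, k(b, a))   [R1 at 2.2]
5. k(0, k(b, a))  →  k(0, a)   [R1 at 2]
6. k(0, a)  →  a   [R1 at ε]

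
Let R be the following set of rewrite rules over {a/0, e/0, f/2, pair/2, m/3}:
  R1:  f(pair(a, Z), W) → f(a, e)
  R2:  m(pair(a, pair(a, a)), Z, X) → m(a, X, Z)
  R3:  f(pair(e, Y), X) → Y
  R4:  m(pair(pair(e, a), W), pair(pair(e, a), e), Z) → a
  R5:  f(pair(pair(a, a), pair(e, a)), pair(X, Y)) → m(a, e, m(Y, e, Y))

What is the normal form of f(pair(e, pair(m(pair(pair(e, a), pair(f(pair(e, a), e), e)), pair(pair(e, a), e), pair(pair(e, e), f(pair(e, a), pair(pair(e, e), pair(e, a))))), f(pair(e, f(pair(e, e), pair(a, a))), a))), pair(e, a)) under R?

pair(a, e)

1. f(pair(e, pair(m(pair(pair(e, a), pair(f(pair(e, a), e), e)), pair(pair(e, a), e), pair(pair(e, e), f(pair(e, a), pair(pair(e, e), pair(e, a))))), f(pair(e, f(pair(e, e), pair(a, a))), a))), pair(e, a))  →  pair(m(pair(pair(e, a), pair(f(pair(e, a), e), e)), pair(pair(e, a), e), pair(pair(e, e), f(pair(e, a), pair(pair(e, e), pair(e, a))))), f(pair(e, f(pair(e, e), pair(a, a))), a))   [R3 at ε]
2. pair(m(pair(pair(e, a), pair(f(pair(e, a), e), e)), pair(pair(e, a), e), pair(pair(e, e), f(pair(e, a), pair(pair(e, e), pair(e, a))))), f(pair(e, f(pair(e, e), pair(a, a))), a))  →  pair(a, f(pair(e, f(pair(e, e), pair(a, a))), a))   [R4 at 1]
3. pair(a, f(pair(e, f(pair(e, e), pair(a, a))), a))  →  pair(a, f(pair(e, e), pair(a, a)))   [R3 at 2]
4. pair(a, f(pair(e, e), pair(a, a)))  →  pair(a, e)   [R3 at 2]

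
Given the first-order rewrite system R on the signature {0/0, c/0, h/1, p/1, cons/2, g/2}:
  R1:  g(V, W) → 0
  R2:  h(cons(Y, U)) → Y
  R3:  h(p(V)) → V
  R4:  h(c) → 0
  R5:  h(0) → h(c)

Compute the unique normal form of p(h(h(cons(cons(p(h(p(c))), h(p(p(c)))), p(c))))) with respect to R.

1. p(h(h(cons(cons(p(h(p(c))), h(p(p(c)))), p(c)))))  →  p(h(cons(p(h(p(c))), h(p(p(c))))))   [R2 at 1.1]
2. p(h(cons(p(h(p(c))), h(p(p(c))))))  →  p(p(h(p(c))))   [R2 at 1]
3. p(p(h(p(c))))  →  p(p(c))   [R3 at 1.1]

p(p(c))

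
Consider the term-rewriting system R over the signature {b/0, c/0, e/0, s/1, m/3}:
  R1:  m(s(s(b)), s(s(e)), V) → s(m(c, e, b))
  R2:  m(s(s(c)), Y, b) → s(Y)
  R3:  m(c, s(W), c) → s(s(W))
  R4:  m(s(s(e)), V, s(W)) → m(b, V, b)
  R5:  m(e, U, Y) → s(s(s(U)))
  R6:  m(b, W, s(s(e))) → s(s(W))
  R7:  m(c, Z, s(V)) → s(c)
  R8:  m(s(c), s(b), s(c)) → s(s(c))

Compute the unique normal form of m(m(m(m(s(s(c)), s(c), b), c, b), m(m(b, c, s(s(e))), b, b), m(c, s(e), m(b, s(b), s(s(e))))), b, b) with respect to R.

1. m(m(m(m(s(s(c)), s(c), b), c, b), m(m(b, c, s(s(e))), b, b), m(c, s(e), m(b, s(b), s(s(e))))), b, b)  →  m(m(m(s(s(c)), c, b), m(m(b, c, s(s(e))), b, b), m(c, s(e), m(b, s(b), s(s(e))))), b, b)   [R2 at 1.1.1]
2. m(m(m(s(s(c)), c, b), m(m(b, c, s(s(e))), b, b), m(c, s(e), m(b, s(b), s(s(e))))), b, b)  →  m(m(s(c), m(m(b, c, s(s(e))), b, b), m(c, s(e), m(b, s(b), s(s(e))))), b, b)   [R2 at 1.1]
3. m(m(s(c), m(m(b, c, s(s(e))), b, b), m(c, s(e), m(b, s(b), s(s(e))))), b, b)  →  m(m(s(c), m(s(s(c)), b, b), m(c, s(e), m(b, s(b), s(s(e))))), b, b)   [R6 at 1.2.1]
4. m(m(s(c), m(s(s(c)), b, b), m(c, s(e), m(b, s(b), s(s(e))))), b, b)  →  m(m(s(c), s(b), m(c, s(e), m(b, s(b), s(s(e))))), b, b)   [R2 at 1.2]
5. m(m(s(c), s(b), m(c, s(e), m(b, s(b), s(s(e))))), b, b)  →  m(m(s(c), s(b), m(c, s(e), s(s(s(b))))), b, b)   [R6 at 1.3.3]
6. m(m(s(c), s(b), m(c, s(e), s(s(s(b))))), b, b)  →  m(m(s(c), s(b), s(c)), b, b)   [R7 at 1.3]
7. m(m(s(c), s(b), s(c)), b, b)  →  m(s(s(c)), b, b)   [R8 at 1]
8. m(s(s(c)), b, b)  →  s(b)   [R2 at ε]

s(b)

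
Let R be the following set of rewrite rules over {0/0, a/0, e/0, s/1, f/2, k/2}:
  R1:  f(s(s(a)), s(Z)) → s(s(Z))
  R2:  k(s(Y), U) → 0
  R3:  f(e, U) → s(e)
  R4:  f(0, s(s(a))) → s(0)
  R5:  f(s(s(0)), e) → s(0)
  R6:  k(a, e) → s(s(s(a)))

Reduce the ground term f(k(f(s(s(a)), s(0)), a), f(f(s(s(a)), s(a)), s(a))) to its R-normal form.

s(0)

1. f(k(f(s(s(a)), s(0)), a), f(f(s(s(a)), s(a)), s(a)))  →  f(k(s(s(0)), a), f(f(s(s(a)), s(a)), s(a)))   [R1 at 1.1]
2. f(k(s(s(0)), a), f(f(s(s(a)), s(a)), s(a)))  →  f(0, f(f(s(s(a)), s(a)), s(a)))   [R2 at 1]
3. f(0, f(f(s(s(a)), s(a)), s(a)))  →  f(0, f(s(s(a)), s(a)))   [R1 at 2.1]
4. f(0, f(s(s(a)), s(a)))  →  f(0, s(s(a)))   [R1 at 2]
5. f(0, s(s(a)))  →  s(0)   [R4 at ε]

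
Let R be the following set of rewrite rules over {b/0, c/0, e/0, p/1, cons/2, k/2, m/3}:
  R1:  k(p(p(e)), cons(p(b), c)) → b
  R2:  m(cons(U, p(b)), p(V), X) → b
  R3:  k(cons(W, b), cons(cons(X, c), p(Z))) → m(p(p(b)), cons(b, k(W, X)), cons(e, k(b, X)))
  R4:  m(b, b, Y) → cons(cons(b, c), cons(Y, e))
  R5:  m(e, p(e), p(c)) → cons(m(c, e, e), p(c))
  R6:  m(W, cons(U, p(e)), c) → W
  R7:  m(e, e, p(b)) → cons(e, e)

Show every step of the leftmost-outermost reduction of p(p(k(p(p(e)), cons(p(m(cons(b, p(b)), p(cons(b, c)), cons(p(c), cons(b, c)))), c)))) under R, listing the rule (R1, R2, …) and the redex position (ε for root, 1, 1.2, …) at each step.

1. p(p(k(p(p(e)), cons(p(m(cons(b, p(b)), p(cons(b, c)), cons(p(c), cons(b, c)))), c))))  →  p(p(k(p(p(e)), cons(p(b), c))))   [R2 at 1.1.2.1.1]
2. p(p(k(p(p(e)), cons(p(b), c))))  →  p(p(b))   [R1 at 1.1]

p(p(b))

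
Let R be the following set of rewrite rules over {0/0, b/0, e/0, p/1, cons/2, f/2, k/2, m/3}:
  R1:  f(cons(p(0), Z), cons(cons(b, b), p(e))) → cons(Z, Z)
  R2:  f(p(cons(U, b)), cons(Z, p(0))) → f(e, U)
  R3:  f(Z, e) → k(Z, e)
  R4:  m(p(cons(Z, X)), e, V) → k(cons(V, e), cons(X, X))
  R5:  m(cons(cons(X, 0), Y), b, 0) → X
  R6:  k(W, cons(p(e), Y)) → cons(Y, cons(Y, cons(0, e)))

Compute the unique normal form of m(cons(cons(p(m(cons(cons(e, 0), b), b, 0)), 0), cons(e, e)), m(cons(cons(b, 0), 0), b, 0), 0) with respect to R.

1. m(cons(cons(p(m(cons(cons(e, 0), b), b, 0)), 0), cons(e, e)), m(cons(cons(b, 0), 0), b, 0), 0)  →  m(cons(cons(p(e), 0), cons(e, e)), m(cons(cons(b, 0), 0), b, 0), 0)   [R5 at 1.1.1.1]
2. m(cons(cons(p(e), 0), cons(e, e)), m(cons(cons(b, 0), 0), b, 0), 0)  →  m(cons(cons(p(e), 0), cons(e, e)), b, 0)   [R5 at 2]
3. m(cons(cons(p(e), 0), cons(e, e)), b, 0)  →  p(e)   [R5 at ε]

p(e)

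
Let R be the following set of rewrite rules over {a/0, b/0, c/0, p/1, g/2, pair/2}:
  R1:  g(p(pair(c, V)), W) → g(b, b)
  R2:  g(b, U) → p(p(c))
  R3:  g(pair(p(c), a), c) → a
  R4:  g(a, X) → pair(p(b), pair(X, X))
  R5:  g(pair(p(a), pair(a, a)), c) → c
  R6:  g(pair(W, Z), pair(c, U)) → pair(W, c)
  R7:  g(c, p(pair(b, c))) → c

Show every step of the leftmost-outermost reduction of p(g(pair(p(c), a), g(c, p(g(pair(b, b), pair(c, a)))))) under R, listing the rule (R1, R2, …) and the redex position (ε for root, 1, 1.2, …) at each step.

p(a)

1. p(g(pair(p(c), a), g(c, p(g(pair(b, b), pair(c, a))))))  →  p(g(pair(p(c), a), g(c, p(pair(b, c)))))   [R6 at 1.2.2.1]
2. p(g(pair(p(c), a), g(c, p(pair(b, c)))))  →  p(g(pair(p(c), a), c))   [R7 at 1.2]
3. p(g(pair(p(c), a), c))  →  p(a)   [R3 at 1]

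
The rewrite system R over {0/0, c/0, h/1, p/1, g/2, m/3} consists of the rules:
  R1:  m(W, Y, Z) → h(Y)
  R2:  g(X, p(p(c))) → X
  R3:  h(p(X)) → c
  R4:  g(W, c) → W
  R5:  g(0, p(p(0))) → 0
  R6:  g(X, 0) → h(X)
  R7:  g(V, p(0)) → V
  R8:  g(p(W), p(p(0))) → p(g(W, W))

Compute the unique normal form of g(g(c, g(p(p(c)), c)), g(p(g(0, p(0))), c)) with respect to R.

c

1. g(g(c, g(p(p(c)), c)), g(p(g(0, p(0))), c))  →  g(g(c, p(p(c))), g(p(g(0, p(0))), c))   [R4 at 1.2]
2. g(g(c, p(p(c))), g(p(g(0, p(0))), c))  →  g(c, g(p(g(0, p(0))), c))   [R2 at 1]
3. g(c, g(p(g(0, p(0))), c))  →  g(c, p(g(0, p(0))))   [R4 at 2]
4. g(c, p(g(0, p(0))))  →  g(c, p(0))   [R7 at 2.1]
5. g(c, p(0))  →  c   [R7 at ε]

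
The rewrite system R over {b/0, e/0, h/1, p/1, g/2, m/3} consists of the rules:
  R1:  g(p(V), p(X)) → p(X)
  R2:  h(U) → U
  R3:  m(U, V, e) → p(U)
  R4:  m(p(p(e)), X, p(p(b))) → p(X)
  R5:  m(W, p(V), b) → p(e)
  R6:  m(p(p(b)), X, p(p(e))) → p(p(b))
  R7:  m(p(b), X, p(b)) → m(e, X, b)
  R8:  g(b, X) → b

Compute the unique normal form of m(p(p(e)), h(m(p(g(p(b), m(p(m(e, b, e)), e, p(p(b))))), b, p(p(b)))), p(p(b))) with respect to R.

1. m(p(p(e)), h(m(p(g(p(b), m(p(m(e, b, e)), e, p(p(b))))), b, p(p(b)))), p(p(b)))  →  p(h(m(p(g(p(b), m(p(m(e, b, e)), e, p(p(b))))), b, p(p(b)))))   [R4 at ε]
2. p(h(m(p(g(p(b), m(p(m(e, b, e)), e, p(p(b))))), b, p(p(b)))))  →  p(m(p(g(p(b), m(p(m(e, b, e)), e, p(p(b))))), b, p(p(b))))   [R2 at 1]
3. p(m(p(g(p(b), m(p(m(e, b, e)), e, p(p(b))))), b, p(p(b))))  →  p(m(p(g(p(b), m(p(p(e)), e, p(p(b))))), b, p(p(b))))   [R3 at 1.1.1.2.1.1]
4. p(m(p(g(p(b), m(p(p(e)), e, p(p(b))))), b, p(p(b))))  →  p(m(p(g(p(b), p(e))), b, p(p(b))))   [R4 at 1.1.1.2]
5. p(m(p(g(p(b), p(e))), b, p(p(b))))  →  p(m(p(p(e)), b, p(p(b))))   [R1 at 1.1.1]
6. p(m(p(p(e)), b, p(p(b))))  →  p(p(b))   [R4 at 1]

p(p(b))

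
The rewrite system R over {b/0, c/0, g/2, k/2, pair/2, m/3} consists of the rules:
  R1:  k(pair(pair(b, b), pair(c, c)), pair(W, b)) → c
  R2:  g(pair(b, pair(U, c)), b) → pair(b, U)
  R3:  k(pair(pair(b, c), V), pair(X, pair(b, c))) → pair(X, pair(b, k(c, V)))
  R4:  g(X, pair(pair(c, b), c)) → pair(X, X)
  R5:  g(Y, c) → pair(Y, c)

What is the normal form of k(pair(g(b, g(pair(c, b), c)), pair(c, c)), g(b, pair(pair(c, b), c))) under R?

1. k(pair(g(b, g(pair(c, b), c)), pair(c, c)), g(b, pair(pair(c, b), c)))  →  k(pair(g(b, pair(pair(c, b), c)), pair(c, c)), g(b, pair(pair(c, b), c)))   [R5 at 1.1.2]
2. k(pair(g(b, pair(pair(c, b), c)), pair(c, c)), g(b, pair(pair(c, b), c)))  →  k(pair(pair(b, b), pair(c, c)), g(b, pair(pair(c, b), c)))   [R4 at 1.1]
3. k(pair(pair(b, b), pair(c, c)), g(b, pair(pair(c, b), c)))  →  k(pair(pair(b, b), pair(c, c)), pair(b, b))   [R4 at 2]
4. k(pair(pair(b, b), pair(c, c)), pair(b, b))  →  c   [R1 at ε]

c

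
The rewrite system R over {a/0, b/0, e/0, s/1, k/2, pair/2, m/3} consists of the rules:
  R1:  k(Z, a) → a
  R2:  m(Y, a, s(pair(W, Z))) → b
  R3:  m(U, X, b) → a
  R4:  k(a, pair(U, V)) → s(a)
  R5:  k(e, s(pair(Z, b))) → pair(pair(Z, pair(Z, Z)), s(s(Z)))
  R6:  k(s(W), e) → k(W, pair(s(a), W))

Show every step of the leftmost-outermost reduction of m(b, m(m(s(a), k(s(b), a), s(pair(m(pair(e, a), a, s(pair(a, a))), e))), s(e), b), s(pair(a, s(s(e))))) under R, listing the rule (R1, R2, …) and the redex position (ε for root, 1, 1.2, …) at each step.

1. m(b, m(m(s(a), k(s(b), a), s(pair(m(pair(e, a), a, s(pair(a, a))), e))), s(e), b), s(pair(a, s(s(e)))))  →  m(b, a, s(pair(a, s(s(e)))))   [R3 at 2]
2. m(b, a, s(pair(a, s(s(e)))))  →  b   [R2 at ε]

b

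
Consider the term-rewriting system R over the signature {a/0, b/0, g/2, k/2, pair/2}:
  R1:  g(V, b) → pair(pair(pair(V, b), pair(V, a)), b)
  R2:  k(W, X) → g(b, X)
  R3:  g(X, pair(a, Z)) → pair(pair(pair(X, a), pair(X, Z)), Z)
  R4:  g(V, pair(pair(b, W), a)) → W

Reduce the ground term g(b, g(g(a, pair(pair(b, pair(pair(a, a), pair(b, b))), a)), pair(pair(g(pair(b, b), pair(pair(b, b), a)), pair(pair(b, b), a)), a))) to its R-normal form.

1. g(b, g(g(a, pair(pair(b, pair(pair(a, a), pair(b, b))), a)), pair(pair(g(pair(b, b), pair(pair(b, b), a)), pair(pair(b, b), a)), a)))  →  g(b, g(pair(pair(a, a), pair(b, b)), pair(pair(g(pair(b, b), pair(pair(b, b), a)), pair(pair(b, b), a)), a)))   [R4 at 2.1]
2. g(b, g(pair(pair(a, a), pair(b, b)), pair(pair(g(pair(b, b), pair(pair(b, b), a)), pair(pair(b, b), a)), a)))  →  g(b, g(pair(pair(a, a), pair(b, b)), pair(pair(b, pair(pair(b, b), a)), a)))   [R4 at 2.2.1.1]
3. g(b, g(pair(pair(a, a), pair(b, b)), pair(pair(b, pair(pair(b, b), a)), a)))  →  g(b, pair(pair(b, b), a))   [R4 at 2]
4. g(b, pair(pair(b, b), a))  →  b   [R4 at ε]

b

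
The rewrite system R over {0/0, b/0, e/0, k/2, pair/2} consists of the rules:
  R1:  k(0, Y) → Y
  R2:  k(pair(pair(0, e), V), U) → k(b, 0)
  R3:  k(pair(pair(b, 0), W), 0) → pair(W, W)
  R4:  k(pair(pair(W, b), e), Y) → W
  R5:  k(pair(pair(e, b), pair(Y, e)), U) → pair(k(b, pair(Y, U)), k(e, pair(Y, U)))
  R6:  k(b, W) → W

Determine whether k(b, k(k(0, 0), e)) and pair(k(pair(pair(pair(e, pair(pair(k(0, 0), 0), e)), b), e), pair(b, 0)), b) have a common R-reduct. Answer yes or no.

no — NF(t₁) = e, NF(t₂) = pair(pair(e, pair(pair(0, 0), e)), b)

Reduce t₁ = k(b, k(k(0, 0), e)):
1. k(b, k(k(0, 0), e))  →  k(k(0, 0), e)   [R6 at ε]
2. k(k(0, 0), e)  →  k(0, e)   [R1 at 1]
3. k(0, e)  →  e   [R1 at ε]

Reduce t₂ = pair(k(pair(pair(pair(e, pair(pair(k(0, 0), 0), e)), b), e), pair(b, 0)), b):
1. pair(k(pair(pair(pair(e, pair(pair(k(0, 0), 0), e)), b), e), pair(b, 0)), b)  →  pair(pair(e, pair(pair(k(0, 0), 0), e)), b)   [R4 at 1]
2. pair(pair(e, pair(pair(k(0, 0), 0), e)), b)  →  pair(pair(e, pair(pair(0, 0), e)), b)   [R1 at 1.2.1.1]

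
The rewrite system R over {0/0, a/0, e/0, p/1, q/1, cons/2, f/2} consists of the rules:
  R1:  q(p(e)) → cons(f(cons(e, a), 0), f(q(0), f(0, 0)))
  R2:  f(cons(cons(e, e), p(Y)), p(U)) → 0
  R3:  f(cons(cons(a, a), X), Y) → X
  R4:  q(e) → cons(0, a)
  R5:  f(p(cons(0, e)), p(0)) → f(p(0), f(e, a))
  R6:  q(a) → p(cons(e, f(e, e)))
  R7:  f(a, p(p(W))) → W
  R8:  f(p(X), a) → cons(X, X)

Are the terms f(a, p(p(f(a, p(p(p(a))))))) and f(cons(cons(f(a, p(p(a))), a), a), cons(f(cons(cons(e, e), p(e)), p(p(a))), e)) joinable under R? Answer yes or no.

Reduce t₁ = f(a, p(p(f(a, p(p(p(a))))))):
1. f(a, p(p(f(a, p(p(p(a)))))))  →  f(a, p(p(p(a))))   [R7 at ε]
2. f(a, p(p(p(a))))  →  p(a)   [R7 at ε]

Reduce t₂ = f(cons(cons(f(a, p(p(a))), a), a), cons(f(cons(cons(e, e), p(e)), p(p(a))), e)):
1. f(cons(cons(f(a, p(p(a))), a), a), cons(f(cons(cons(e, e), p(e)), p(p(a))), e))  →  f(cons(cons(a, a), a), cons(f(cons(cons(e, e), p(e)), p(p(a))), e))   [R7 at 1.1.1]
2. f(cons(cons(a, a), a), cons(f(cons(cons(e, e), p(e)), p(p(a))), e))  →  a   [R3 at ε]

no — NF(t₁) = p(a), NF(t₂) = a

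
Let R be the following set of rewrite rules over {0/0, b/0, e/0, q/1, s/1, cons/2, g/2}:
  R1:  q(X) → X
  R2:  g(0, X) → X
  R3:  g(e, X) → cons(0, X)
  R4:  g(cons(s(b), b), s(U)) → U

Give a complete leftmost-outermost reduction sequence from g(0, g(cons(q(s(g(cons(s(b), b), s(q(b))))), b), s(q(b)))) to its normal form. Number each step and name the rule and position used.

1. g(0, g(cons(q(s(g(cons(s(b), b), s(q(b))))), b), s(q(b))))  →  g(cons(q(s(g(cons(s(b), b), s(q(b))))), b), s(q(b)))   [R2 at ε]
2. g(cons(q(s(g(cons(s(b), b), s(q(b))))), b), s(q(b)))  →  g(cons(s(g(cons(s(b), b), s(q(b)))), b), s(q(b)))   [R1 at 1.1]
3. g(cons(s(g(cons(s(b), b), s(q(b)))), b), s(q(b)))  →  g(cons(s(q(b)), b), s(q(b)))   [R4 at 1.1.1]
4. g(cons(s(q(b)), b), s(q(b)))  →  g(cons(s(b), b), s(q(b)))   [R1 at 1.1.1]
5. g(cons(s(b), b), s(q(b)))  →  q(b)   [R4 at ε]
6. q(b)  →  b   [R1 at ε]

b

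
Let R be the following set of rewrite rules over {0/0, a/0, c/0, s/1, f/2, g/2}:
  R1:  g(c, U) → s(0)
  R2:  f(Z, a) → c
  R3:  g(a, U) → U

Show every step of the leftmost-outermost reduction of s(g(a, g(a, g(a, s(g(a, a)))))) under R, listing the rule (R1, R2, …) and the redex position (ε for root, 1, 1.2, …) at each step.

s(s(a))

1. s(g(a, g(a, g(a, s(g(a, a))))))  →  s(g(a, g(a, s(g(a, a)))))   [R3 at 1]
2. s(g(a, g(a, s(g(a, a)))))  →  s(g(a, s(g(a, a))))   [R3 at 1]
3. s(g(a, s(g(a, a))))  →  s(s(g(a, a)))   [R3 at 1]
4. s(s(g(a, a)))  →  s(s(a))   [R3 at 1.1]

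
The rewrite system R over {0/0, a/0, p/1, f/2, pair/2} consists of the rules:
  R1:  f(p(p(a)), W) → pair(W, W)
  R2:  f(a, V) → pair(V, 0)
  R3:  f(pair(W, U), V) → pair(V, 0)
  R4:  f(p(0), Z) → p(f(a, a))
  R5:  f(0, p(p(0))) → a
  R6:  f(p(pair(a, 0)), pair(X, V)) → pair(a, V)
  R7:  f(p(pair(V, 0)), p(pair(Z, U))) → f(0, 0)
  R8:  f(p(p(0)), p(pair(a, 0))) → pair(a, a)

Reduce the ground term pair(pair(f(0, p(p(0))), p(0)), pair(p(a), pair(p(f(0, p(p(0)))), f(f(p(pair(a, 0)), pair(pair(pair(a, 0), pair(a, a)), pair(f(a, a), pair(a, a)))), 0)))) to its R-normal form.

1. pair(pair(f(0, p(p(0))), p(0)), pair(p(a), pair(p(f(0, p(p(0)))), f(f(p(pair(a, 0)), pair(pair(pair(a, 0), pair(a, a)), pair(f(a, a), pair(a, a)))), 0))))  →  pair(pair(a, p(0)), pair(p(a), pair(p(f(0, p(p(0)))), f(f(p(pair(a, 0)), pair(pair(pair(a, 0), pair(a, a)), pair(f(a, a), pair(a, a)))), 0))))   [R5 at 1.1]
2. pair(pair(a, p(0)), pair(p(a), pair(p(f(0, p(p(0)))), f(f(p(pair(a, 0)), pair(pair(pair(a, 0), pair(a, a)), pair(f(a, a), pair(a, a)))), 0))))  →  pair(pair(a, p(0)), pair(p(a), pair(p(a), f(f(p(pair(a, 0)), pair(pair(pair(a, 0), pair(a, a)), pair(f(a, a), pair(a, a)))), 0))))   [R5 at 2.2.1.1]
3. pair(pair(a, p(0)), pair(p(a), pair(p(a), f(f(p(pair(a, 0)), pair(pair(pair(a, 0), pair(a, a)), pair(f(a, a), pair(a, a)))), 0))))  →  pair(pair(a, p(0)), pair(p(a), pair(p(a), f(pair(a, pair(f(a, a), pair(a, a))), 0))))   [R6 at 2.2.2.1]
4. pair(pair(a, p(0)), pair(p(a), pair(p(a), f(pair(a, pair(f(a, a), pair(a, a))), 0))))  →  pair(pair(a, p(0)), pair(p(a), pair(p(a), pair(0, 0))))   [R3 at 2.2.2]

pair(pair(a, p(0)), pair(p(a), pair(p(a), pair(0, 0))))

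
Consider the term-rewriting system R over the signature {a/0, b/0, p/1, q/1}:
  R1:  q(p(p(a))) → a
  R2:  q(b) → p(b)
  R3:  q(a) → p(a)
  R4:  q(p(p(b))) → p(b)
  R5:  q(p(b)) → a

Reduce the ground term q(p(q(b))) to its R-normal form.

1. q(p(q(b)))  →  q(p(p(b)))   [R2 at 1.1]
2. q(p(p(b)))  →  p(b)   [R4 at ε]

p(b)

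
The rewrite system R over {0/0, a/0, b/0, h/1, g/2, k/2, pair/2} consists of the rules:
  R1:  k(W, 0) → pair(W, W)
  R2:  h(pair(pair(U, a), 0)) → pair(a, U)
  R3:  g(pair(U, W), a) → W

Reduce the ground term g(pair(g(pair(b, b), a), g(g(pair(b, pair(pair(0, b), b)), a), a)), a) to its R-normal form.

1. g(pair(g(pair(b, b), a), g(g(pair(b, pair(pair(0, b), b)), a), a)), a)  →  g(g(pair(b, pair(pair(0, b), b)), a), a)   [R3 at ε]
2. g(g(pair(b, pair(pair(0, b), b)), a), a)  →  g(pair(pair(0, b), b), a)   [R3 at 1]
3. g(pair(pair(0, b), b), a)  →  b   [R3 at ε]

b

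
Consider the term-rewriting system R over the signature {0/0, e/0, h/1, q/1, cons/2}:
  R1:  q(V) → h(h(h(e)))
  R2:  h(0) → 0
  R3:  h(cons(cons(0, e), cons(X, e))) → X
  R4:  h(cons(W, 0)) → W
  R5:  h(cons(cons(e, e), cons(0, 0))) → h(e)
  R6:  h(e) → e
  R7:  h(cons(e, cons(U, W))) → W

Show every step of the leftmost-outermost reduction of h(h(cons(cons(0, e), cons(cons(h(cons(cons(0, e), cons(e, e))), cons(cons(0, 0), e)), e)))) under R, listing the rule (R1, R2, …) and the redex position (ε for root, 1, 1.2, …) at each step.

e

1. h(h(cons(cons(0, e), cons(cons(h(cons(cons(0, e), cons(e, e))), cons(cons(0, 0), e)), e))))  →  h(cons(h(cons(cons(0, e), cons(e, e))), cons(cons(0, 0), e)))   [R3 at 1]
2. h(cons(h(cons(cons(0, e), cons(e, e))), cons(cons(0, 0), e)))  →  h(cons(e, cons(cons(0, 0), e)))   [R3 at 1.1]
3. h(cons(e, cons(cons(0, 0), e)))  →  e   [R7 at ε]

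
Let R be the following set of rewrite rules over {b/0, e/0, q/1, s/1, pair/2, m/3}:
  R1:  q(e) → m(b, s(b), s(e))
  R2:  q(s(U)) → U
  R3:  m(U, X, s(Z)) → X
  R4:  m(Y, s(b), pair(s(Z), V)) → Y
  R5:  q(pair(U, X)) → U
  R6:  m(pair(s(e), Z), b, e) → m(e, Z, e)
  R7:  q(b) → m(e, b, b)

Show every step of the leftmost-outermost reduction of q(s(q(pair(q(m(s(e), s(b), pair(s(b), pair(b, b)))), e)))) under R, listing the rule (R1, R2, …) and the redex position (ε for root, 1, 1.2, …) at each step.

e

1. q(s(q(pair(q(m(s(e), s(b), pair(s(b), pair(b, b)))), e))))  →  q(pair(q(m(s(e), s(b), pair(s(b), pair(b, b)))), e))   [R2 at ε]
2. q(pair(q(m(s(e), s(b), pair(s(b), pair(b, b)))), e))  →  q(m(s(e), s(b), pair(s(b), pair(b, b))))   [R5 at ε]
3. q(m(s(e), s(b), pair(s(b), pair(b, b))))  →  q(s(e))   [R4 at 1]
4. q(s(e))  →  e   [R2 at ε]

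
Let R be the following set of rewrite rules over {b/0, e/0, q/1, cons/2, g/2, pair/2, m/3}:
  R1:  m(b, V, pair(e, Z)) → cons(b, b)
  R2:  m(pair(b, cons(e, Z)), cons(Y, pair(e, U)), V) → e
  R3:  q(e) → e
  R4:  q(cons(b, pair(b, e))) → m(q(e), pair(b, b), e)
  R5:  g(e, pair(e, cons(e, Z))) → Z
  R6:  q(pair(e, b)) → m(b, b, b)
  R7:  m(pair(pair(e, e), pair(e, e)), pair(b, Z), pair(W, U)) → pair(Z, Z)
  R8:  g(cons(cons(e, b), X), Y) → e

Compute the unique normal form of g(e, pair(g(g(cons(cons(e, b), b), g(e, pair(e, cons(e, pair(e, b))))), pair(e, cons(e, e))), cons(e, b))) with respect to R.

b

1. g(e, pair(g(g(cons(cons(e, b), b), g(e, pair(e, cons(e, pair(e, b))))), pair(e, cons(e, e))), cons(e, b)))  →  g(e, pair(g(e, pair(e, cons(e, e))), cons(e, b)))   [R8 at 2.1.1]
2. g(e, pair(g(e, pair(e, cons(e, e))), cons(e, b)))  →  g(e, pair(e, cons(e, b)))   [R5 at 2.1]
3. g(e, pair(e, cons(e, b)))  →  b   [R5 at ε]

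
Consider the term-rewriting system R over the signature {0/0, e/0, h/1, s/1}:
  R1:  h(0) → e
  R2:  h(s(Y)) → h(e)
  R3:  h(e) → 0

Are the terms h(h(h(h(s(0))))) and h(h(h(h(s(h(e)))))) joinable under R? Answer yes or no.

yes — NF(t₁) = e, NF(t₂) = e

Reduce t₁ = h(h(h(h(s(0))))):
1. h(h(h(h(s(0)))))  →  h(h(h(h(e))))   [R2 at 1.1.1]
2. h(h(h(h(e))))  →  h(h(h(0)))   [R3 at 1.1.1]
3. h(h(h(0)))  →  h(h(e))   [R1 at 1.1]
4. h(h(e))  →  h(0)   [R3 at 1]
5. h(0)  →  e   [R1 at ε]

Reduce t₂ = h(h(h(h(s(h(e)))))):
1. h(h(h(h(s(h(e))))))  →  h(h(h(h(e))))   [R2 at 1.1.1]
2. h(h(h(h(e))))  →  h(h(h(0)))   [R3 at 1.1.1]
3. h(h(h(0)))  →  h(h(e))   [R1 at 1.1]
4. h(h(e))  →  h(0)   [R3 at 1]
5. h(0)  →  e   [R1 at ε]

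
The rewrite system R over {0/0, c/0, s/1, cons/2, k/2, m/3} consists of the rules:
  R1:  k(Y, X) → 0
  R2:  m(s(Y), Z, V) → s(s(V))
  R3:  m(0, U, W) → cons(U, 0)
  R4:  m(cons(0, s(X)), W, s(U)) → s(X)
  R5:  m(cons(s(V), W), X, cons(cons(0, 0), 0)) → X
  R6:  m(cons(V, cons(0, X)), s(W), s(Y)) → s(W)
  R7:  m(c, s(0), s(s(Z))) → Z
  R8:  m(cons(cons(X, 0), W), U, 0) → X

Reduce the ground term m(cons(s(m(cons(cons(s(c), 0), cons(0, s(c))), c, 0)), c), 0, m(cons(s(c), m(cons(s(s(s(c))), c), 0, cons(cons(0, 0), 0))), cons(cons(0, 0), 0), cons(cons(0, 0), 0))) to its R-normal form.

0

1. m(cons(s(m(cons(cons(s(c), 0), cons(0, s(c))), c, 0)), c), 0, m(cons(s(c), m(cons(s(s(s(c))), c), 0, cons(cons(0, 0), 0))), cons(cons(0, 0), 0), cons(cons(0, 0), 0)))  →  m(cons(s(s(c)), c), 0, m(cons(s(c), m(cons(s(s(s(c))), c), 0, cons(cons(0, 0), 0))), cons(cons(0, 0), 0), cons(cons(0, 0), 0)))   [R8 at 1.1.1]
2. m(cons(s(s(c)), c), 0, m(cons(s(c), m(cons(s(s(s(c))), c), 0, cons(cons(0, 0), 0))), cons(cons(0, 0), 0), cons(cons(0, 0), 0)))  →  m(cons(s(s(c)), c), 0, cons(cons(0, 0), 0))   [R5 at 3]
3. m(cons(s(s(c)), c), 0, cons(cons(0, 0), 0))  →  0   [R5 at ε]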